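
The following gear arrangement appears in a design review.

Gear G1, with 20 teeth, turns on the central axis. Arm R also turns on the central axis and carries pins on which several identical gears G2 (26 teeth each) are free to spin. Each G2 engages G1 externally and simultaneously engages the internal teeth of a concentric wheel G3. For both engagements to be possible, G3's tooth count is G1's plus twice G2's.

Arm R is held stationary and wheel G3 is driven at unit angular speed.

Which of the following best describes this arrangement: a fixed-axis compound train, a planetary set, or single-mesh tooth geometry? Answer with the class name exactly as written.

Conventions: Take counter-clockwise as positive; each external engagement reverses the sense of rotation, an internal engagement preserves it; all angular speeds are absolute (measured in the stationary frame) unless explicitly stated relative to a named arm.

planetary set

planetary set (20T centre, 26T on arm, 72T internal) — Willis relation
classification: planetary set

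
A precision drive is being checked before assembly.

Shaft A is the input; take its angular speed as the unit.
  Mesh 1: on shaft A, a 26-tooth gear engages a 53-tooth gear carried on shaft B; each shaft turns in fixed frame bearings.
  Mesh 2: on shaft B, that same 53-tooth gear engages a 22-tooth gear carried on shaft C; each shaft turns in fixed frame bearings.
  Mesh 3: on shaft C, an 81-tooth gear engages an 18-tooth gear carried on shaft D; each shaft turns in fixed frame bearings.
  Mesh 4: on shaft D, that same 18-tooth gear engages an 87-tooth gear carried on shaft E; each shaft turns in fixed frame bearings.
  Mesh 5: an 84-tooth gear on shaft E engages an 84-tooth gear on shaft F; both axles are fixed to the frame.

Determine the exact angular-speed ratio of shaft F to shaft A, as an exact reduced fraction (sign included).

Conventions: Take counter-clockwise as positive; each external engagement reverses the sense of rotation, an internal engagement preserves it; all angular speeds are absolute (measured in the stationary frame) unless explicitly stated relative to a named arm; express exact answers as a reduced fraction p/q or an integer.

-351/319

class = fixed-axis compound train [5 meshes; 5 ratios multiply, 5 sense flips]
mesh 1 [26T→53T]: running ratio 26/53, sense −
mesh 2 [53T→22T]: running ratio 13/11, sense +
mesh 3 [81T→18T]: running ratio 117/22, sense −
mesh 4 [18T→87T]: running ratio 351/319, sense +
mesh 5 [84T→84T]: running ratio 351/319, sense −
ω_out/ω_in = -351/319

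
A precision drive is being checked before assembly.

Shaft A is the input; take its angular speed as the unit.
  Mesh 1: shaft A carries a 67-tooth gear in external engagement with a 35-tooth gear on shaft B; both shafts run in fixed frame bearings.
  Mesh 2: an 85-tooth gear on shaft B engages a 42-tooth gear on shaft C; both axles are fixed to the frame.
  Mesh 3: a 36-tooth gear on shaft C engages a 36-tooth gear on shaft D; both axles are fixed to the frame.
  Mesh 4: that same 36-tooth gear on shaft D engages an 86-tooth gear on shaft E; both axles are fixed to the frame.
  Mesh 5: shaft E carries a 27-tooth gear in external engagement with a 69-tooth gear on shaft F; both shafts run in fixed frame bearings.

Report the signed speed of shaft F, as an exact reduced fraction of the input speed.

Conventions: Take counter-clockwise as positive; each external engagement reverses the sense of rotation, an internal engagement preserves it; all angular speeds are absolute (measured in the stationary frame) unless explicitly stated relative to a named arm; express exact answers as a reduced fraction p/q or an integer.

-30753/48461

5-mesh fixed-axis compound train (all bearings frame-fixed)
mesh 1 [67T→35T]: |ω|/ω_in = 1×67/35 = 67/35, sense flips to −
mesh 2 [85T→42T]: |ω|/ω_in = (67/35)×85/42 = 1139/294, sense flips to +
mesh 3 [36T→36T]: |ω|/ω_in = (1139/294)×36/36 = 1139/294, sense flips to −
mesh 4 [36T→86T]: |ω|/ω_in = (1139/294)×36/86 = 3417/2107, sense flips to +
mesh 5 [27T→69T]: |ω|/ω_in = (3417/2107)×27/69 = 30753/48461, sense flips to −
signed output speed (× input speed) = -30753/48461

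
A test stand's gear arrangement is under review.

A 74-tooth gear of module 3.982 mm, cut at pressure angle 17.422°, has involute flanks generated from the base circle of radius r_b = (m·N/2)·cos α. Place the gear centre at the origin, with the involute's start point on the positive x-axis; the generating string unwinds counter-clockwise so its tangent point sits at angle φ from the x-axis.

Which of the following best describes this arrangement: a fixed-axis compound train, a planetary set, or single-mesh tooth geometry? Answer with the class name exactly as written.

single-mesh tooth geometry

class = single-mesh tooth geometry [base-circle involute, m = 3.982, 74T]
classification: single-mesh tooth geometry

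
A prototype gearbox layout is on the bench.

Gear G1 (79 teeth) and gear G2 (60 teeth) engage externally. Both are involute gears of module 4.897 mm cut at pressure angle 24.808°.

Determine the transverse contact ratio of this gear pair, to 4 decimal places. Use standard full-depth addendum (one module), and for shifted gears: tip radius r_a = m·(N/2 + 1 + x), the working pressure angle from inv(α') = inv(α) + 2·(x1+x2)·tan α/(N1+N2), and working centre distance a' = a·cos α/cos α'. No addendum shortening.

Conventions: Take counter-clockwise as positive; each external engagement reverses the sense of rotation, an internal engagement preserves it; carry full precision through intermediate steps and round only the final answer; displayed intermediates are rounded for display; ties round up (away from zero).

1.5730

topology: single-mesh involute geometry — m = 4.897, 79T/60T pair
base radii: r_b1 = 175.581429, r_b2 = 133.352984
tip radii: r_a1 = 198.328500, r_a2 = 151.807000
no profile shift: α' = α, a' = a
action lengths: √(r_a1²−r_b1²) = 92.224485, √(r_a2²−r_b2²) = 72.542035
base pitch p_b = π·m·cos α = 13.964692
CR = (92.224485 + 72.542035 − 340.341500·sin 24.80800°)/13.964692 = 1.572998
contact ratio ≈ 1.5730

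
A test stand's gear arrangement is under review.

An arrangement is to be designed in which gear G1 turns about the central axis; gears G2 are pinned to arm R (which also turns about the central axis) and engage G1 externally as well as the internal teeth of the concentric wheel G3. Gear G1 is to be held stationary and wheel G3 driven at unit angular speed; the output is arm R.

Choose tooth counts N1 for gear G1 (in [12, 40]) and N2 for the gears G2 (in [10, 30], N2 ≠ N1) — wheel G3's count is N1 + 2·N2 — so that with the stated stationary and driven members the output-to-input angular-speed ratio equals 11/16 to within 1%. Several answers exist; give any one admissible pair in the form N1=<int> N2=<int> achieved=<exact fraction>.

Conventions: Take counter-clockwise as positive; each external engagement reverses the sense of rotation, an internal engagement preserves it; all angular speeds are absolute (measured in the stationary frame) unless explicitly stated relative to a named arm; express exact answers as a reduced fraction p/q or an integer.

N1=20 N2=12 achieved=11/16

class = planetary set [ratio 11/16 wanted; Willis about the carrier]
Willis with ω_sun = 0: ω_arm/ω_ring = N3/(N1+N3); set equal to 11/16  ⇒  N3/N1 = (11/16)/(1 − 11/16) = 11/5
N3 = N1 + 2·N2  ⇒  N2/N1 = (N3/N1 − 1)/2 = (11/5 − 1)/2 = 3/5
smallest multiple with N1 ≥ 12 and N2 ≥ 10: k = 4  ⇒  N1 = 4·5 = 20, N2 = 4·3 = 12 (N1 ≤ 40, N2 ≤ 30, N2 ≠ N1 ✓), N3 = 20 + 2·12 = 44
check: N3/(N1+N3) with N1 = 20, N3 = 44 gives 11/16; |achieved − target| = 0 ≤ 11/1600 ✓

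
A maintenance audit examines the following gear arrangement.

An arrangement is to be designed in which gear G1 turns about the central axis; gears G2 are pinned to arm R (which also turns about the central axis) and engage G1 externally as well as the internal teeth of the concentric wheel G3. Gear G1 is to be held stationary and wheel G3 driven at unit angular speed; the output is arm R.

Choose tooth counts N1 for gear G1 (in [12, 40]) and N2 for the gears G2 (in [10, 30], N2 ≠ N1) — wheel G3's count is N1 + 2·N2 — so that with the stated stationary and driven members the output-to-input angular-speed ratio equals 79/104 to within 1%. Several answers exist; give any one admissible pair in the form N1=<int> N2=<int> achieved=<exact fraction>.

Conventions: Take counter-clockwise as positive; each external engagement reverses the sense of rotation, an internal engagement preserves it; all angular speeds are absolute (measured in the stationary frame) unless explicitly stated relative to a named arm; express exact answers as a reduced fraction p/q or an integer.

N1=25 N2=27 achieved=79/104

class = planetary set [ratio 79/104 wanted; Willis about the carrier]
Willis with ω_sun = 0: ω_arm/ω_ring = N3/(N1+N3); set equal to 79/104  ⇒  N3/N1 = (79/104)/(1 − 79/104) = 79/25
N3 = N1 + 2·N2  ⇒  N2/N1 = (N3/N1 − 1)/2 = (79/25 − 1)/2 = 27/25
smallest multiple with N1 ≥ 12 and N2 ≥ 10: k = 1  ⇒  N1 = 1·25 = 25, N2 = 1·27 = 27 (N1 ≤ 40, N2 ≤ 30, N2 ≠ N1 ✓), N3 = 25 + 2·27 = 79
check: N3/(N1+N3) with N1 = 25, N3 = 79 gives 79/104; |achieved − target| = 0 ≤ 79/10400 ✓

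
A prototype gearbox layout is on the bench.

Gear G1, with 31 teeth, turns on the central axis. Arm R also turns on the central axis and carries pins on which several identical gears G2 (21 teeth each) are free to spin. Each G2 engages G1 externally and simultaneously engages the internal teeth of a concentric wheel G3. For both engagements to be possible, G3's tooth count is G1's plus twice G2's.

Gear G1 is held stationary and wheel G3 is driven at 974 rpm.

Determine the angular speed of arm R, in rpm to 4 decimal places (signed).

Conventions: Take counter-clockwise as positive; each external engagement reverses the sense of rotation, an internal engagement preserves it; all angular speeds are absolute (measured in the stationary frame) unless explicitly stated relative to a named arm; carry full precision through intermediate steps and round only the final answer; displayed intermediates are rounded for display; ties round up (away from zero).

planetary set (31T centre, 21T on arm, 73T internal) — Willis relation
normalise by the input: solve with ω_ring = 1, then scale by 974 rpm
ring teeth: 31 + 2·21 = 73
31(ω_sun−ω_arm) = −73(ω_ring−ω_arm),  ω_sun = 0, ω_ring = 1
31(0−ω_arm) = −73(1−ω_arm)  ⇒  104·ω_arm = 73  ⇒  ω_arm = 73/104
scale: ω_arm = 73/104 × 974 rpm = +683.6731 rpm

+683.6731 rpm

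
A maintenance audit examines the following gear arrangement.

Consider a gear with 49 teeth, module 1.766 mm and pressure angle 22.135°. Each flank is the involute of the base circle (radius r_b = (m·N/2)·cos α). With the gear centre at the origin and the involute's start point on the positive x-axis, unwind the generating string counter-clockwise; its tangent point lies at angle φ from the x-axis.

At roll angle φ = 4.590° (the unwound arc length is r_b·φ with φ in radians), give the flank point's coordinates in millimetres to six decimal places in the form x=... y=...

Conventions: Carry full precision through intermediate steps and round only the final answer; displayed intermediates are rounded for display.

single-mesh involute tooth geometry (49T wheel at module 1.766)
pitch radius r_p = m·N/2 = 1.766·49/2 = 43.267000
base radius r_b = r_p·cos α = 43.267000·cos 22.135° = 40.078163
roll angle φ = 4.590° = 0.08011061 rad
x = r_b·(cos φ + φ·sin φ) = 40.206562
y = r_b·(sin φ − φ·cos φ) = 0.006864

x=40.206562 y=0.006864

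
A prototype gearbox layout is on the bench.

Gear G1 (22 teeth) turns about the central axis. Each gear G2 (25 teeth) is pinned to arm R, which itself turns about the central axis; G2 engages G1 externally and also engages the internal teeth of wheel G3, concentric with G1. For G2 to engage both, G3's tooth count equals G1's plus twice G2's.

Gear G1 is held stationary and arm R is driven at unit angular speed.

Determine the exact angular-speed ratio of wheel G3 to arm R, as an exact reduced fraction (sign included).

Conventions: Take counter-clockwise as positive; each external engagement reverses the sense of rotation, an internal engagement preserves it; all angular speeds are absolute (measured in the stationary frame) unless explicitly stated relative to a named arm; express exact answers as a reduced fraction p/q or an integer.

topology: planetary set — G1 22T / G2 25T / G3 72T, arm = carrier (Willis)
ring teeth: 22 + 2·25 = 72
22(ω_sun−ω_arm) = −72(ω_ring−ω_arm),  ω_sun = 0, ω_arm = 1
ω_ring = 1 − (22/72)(0−1) = 47/36
ω_out/ω_in = 47/36

47/36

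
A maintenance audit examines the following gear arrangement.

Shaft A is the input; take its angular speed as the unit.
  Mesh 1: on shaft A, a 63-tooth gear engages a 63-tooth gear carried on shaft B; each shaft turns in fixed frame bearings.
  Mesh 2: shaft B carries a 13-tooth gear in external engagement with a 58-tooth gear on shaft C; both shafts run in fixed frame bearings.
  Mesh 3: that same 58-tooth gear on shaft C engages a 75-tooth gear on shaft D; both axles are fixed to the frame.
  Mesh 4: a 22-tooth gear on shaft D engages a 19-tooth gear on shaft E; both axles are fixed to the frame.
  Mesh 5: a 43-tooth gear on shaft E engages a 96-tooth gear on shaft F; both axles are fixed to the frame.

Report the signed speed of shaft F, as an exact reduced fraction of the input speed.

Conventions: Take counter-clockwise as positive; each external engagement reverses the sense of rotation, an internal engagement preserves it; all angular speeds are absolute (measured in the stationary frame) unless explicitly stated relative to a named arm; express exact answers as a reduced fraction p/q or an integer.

-6149/68400

5-mesh fixed-axis compound train (all bearings frame-fixed)
mesh 1 [63T→63T]: |ω|/ω_in = 1×63/63 = 1, sense flips to −
mesh 2 [13T→58T]: |ω|/ω_in = 1×13/58 = 13/58, sense flips to +
mesh 3 [58T→75T]: |ω|/ω_in = (13/58)×58/75 = 13/75, sense flips to −
mesh 4 [22T→19T]: |ω|/ω_in = (13/75)×22/19 = 286/1425, sense flips to +
mesh 5 [43T→96T]: |ω|/ω_in = (286/1425)×43/96 = 6149/68400, sense flips to −
signed output speed (× input speed) = -6149/68400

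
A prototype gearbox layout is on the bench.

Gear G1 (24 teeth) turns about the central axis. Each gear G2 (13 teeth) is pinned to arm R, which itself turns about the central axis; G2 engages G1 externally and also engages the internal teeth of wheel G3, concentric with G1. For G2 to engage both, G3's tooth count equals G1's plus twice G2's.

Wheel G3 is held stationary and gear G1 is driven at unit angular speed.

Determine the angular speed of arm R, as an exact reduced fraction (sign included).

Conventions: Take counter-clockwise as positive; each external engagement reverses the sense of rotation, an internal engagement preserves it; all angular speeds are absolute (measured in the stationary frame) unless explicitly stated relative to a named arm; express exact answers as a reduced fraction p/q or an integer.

12/37

planetary set (24T centre, 13T on arm, 50T internal) — Willis relation
ring teeth: 24 + 2·13 = 50
24(ω_sun−ω_arm) = −50(ω_ring−ω_arm),  ω_ring = 0, ω_sun = 1
24(1−ω_arm) = −50(0−ω_arm)  ⇒  74·ω_arm = 24  ⇒  ω_arm = 12/37
exact speed ratio = 12/37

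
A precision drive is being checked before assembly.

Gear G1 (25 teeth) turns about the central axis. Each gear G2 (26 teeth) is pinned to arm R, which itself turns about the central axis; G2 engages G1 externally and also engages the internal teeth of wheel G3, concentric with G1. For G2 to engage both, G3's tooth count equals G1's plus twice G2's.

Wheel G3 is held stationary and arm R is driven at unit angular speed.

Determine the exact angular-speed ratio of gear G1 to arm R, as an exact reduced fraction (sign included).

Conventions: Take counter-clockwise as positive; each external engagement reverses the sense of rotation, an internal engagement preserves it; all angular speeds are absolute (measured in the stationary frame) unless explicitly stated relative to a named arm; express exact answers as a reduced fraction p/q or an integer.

102/25

planetary set (25T centre, 26T on arm, 77T internal) — Willis relation
ring teeth: 25 + 2·26 = 77
25(ω_sun−ω_arm) = −77(ω_ring−ω_arm),  ω_ring = 0, ω_arm = 1
ω_sun = 1 − (77/25)(0−1) = 102/25
ω_out/ω_in = 102/25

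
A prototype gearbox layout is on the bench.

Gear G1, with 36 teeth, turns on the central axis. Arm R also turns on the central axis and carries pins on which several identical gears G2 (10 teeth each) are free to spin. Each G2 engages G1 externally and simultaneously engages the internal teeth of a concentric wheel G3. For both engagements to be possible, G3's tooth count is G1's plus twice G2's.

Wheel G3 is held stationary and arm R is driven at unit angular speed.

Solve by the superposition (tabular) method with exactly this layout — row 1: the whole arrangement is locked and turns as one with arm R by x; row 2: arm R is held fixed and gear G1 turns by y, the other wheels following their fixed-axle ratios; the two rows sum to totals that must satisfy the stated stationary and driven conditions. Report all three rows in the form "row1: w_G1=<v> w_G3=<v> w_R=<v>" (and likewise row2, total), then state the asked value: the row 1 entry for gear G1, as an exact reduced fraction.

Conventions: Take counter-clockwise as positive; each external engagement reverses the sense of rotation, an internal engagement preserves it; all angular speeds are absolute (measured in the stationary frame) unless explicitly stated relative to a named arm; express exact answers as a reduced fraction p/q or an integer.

row1: w_G1=1 w_G3=1 w_R=1
row2: w_G1=14/9 w_G3=-1 w_R=0
total: w_G1=23/9 w_G3=0 w_R=1
asked value: 1

class = planetary set [G3 = 36+2·10 = 56; Willis about the carrier]
superposition row 1 [locked train]: every member turns x
row 2 — arm fixed, fixed-axis ratios: sun y, ring −(36/56)·y, arm 0
boundary: total ω_ring = x − (36/56)·y = 0 and total ω_arm = x = 1  ⇒  y = 14/9, x = 1
row 2 ring = −(36/56)·14/9 = -1
totals (row 1 + row 2): sun 1 + 14/9 = 23/9, ring 1 + (-1) = 0, arm 1 + 0 = 1
asked cell (row1, sun) = 1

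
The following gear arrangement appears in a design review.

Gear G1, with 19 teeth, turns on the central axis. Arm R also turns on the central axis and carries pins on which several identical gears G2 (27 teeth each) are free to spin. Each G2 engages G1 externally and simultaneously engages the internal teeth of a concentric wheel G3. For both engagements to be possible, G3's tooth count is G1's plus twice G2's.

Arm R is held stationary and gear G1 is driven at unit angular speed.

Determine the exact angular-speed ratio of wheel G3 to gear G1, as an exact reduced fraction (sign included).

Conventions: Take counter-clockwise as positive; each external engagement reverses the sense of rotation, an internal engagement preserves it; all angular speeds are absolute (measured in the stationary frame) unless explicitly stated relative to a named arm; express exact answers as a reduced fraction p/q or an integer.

planetary set (19T centre, 27T on arm, 73T internal) — Willis relation
ring teeth: 19 + 2·27 = 73
19(ω_sun−ω_arm) = −73(ω_ring−ω_arm),  ω_arm = 0, ω_sun = 1
ω_ring = 0 − (19/73)(1−0) = -19/73
ω_out/ω_in = -19/73

-19/73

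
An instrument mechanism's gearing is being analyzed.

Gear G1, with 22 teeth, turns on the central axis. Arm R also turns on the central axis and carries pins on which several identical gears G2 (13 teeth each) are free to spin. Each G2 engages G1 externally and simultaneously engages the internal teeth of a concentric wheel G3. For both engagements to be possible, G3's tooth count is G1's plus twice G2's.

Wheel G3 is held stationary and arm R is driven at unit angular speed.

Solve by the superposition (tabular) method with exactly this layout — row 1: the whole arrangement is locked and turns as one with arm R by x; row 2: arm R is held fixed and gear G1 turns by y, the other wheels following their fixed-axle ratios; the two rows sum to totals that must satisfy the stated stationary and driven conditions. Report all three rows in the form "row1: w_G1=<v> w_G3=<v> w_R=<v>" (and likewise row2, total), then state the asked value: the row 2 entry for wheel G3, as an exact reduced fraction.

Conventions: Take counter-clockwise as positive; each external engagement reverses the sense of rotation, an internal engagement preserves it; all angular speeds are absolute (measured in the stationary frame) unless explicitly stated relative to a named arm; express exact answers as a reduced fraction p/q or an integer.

row1: w_G1=1 w_G3=1 w_R=1
row2: w_G1=24/11 w_G3=-1 w_R=0
total: w_G1=35/11 w_G3=0 w_R=1
asked value: -1

planetary set (22T centre, 13T on arm, 48T internal) — Willis relation
row 1 (train locked, turned with arm): all members turn x
superposition row 2 [arm held]: sun y, ring −(22/48)·y, arm 0
boundary: total ω_ring = x − (22/48)·y = 0 and total ω_arm = x = 1  ⇒  y = 24/11, x = 1
row 2 ring = −(22/48)·24/11 = -1
totals (row 1 + row 2): sun 1 + 24/11 = 35/11, ring 1 + (-1) = 0, arm 1 + 0 = 1
asked cell (row2, ring) = -1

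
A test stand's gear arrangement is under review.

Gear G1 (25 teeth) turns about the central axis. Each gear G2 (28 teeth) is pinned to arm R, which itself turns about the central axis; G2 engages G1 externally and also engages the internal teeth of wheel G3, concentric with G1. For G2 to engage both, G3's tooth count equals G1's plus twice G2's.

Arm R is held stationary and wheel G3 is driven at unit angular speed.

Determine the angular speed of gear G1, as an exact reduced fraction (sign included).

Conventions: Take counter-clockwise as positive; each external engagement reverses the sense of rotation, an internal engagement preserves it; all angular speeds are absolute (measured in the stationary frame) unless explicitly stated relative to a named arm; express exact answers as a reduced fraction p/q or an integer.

-81/25

recognized (axles ride arm R): planetary set, 25/28/81 teeth
ring teeth: 25 + 2·28 = 81
25(ω_sun−ω_arm) = −81(ω_ring−ω_arm),  ω_arm = 0, ω_ring = 1
ω_sun = 0 − (81/25)(1−0) = -81/25
exact speed ratio = -81/25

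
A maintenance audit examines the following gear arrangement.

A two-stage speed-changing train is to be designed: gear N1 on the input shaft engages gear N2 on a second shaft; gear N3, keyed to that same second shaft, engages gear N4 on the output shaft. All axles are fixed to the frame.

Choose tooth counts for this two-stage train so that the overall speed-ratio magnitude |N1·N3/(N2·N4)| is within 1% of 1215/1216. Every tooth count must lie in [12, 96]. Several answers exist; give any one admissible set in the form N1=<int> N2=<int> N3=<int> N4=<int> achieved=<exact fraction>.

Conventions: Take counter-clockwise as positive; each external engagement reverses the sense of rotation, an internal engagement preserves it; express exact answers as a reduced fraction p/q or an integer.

N1=15 N2=16 N3=81 N4=76 achieved=1215/1216

topology: fixed-axis compound train — 2 stages, target 1215/1216
target = 1215/1216 in lowest terms: an exact hit needs N1·N3 = k·1215 and N2·N4 = k·1216 for one integer k, every count in [12, 96]; additionally prefer no 1:1 stage (N1 ≠ N2, N3 ≠ N4)
k = 1: N1·N3 = 1215 = 15·81, N2·N4 = 1216 = 16·76
achieved = 15·81/(16·76) = 1215/1216; |achieved − target| = 0 ≤ 243/24320 ✓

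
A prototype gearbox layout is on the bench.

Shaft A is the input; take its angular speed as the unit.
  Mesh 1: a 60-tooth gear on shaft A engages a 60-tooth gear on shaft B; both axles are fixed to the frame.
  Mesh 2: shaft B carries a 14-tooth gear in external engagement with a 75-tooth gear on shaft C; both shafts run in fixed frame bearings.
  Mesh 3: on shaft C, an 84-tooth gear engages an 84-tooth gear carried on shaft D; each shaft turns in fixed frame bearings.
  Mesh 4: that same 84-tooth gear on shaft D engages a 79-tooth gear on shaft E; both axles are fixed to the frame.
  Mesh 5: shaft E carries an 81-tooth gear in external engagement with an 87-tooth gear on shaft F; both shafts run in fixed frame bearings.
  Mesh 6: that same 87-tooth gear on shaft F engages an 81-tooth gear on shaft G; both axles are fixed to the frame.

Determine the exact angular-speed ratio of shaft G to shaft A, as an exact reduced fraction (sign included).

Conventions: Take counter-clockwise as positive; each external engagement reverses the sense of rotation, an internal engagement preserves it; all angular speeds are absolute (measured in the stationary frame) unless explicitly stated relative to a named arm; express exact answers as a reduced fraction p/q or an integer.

class = fixed-axis compound train [6 meshes; 6 ratios multiply, 6 sense flips]
mesh 1 [60T→60T]: running ratio 1, sense −
mesh 2 [14T→75T]: running ratio 14/75, sense +
mesh 3 [84T→84T]: running ratio 14/75, sense −
mesh 4 [84T→79T]: running ratio 392/1975, sense +
mesh 5 [81T→87T]: running ratio 10584/57275, sense −
mesh 6 [87T→81T]: running ratio 392/1975, sense +
ω_out/ω_in = 392/1975

392/1975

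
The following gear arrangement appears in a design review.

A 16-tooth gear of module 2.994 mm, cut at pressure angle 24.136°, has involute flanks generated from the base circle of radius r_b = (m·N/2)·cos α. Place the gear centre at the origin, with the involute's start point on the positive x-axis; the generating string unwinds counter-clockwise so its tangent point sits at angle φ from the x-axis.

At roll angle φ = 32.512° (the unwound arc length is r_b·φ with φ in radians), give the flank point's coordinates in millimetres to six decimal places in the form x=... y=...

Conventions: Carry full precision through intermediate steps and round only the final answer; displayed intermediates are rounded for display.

single-mesh involute tooth geometry (16T wheel at module 2.994)
pitch radius r_p = m·N/2 = 2.994·16/2 = 23.952000
base radius r_b = r_p·cos α = 23.952000·cos 24.136° = 21.858055
roll angle φ = 32.512° = 0.56744145 rad
x = r_b·(cos φ + φ·sin φ) = 25.098843
y = r_b·(sin φ − φ·cos φ) = 1.288857

x=25.098843 y=1.288857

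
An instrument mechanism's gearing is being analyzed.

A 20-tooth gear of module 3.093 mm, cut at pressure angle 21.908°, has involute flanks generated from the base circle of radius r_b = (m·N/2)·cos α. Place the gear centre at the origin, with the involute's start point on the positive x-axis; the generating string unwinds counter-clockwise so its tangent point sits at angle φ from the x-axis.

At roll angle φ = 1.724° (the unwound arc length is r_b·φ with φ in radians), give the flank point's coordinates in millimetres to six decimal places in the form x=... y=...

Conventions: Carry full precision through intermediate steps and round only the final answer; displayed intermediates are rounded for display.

class = single-mesh tooth geometry [base-circle involute, m = 3.093, 20T]
pitch radius r_p = m·N/2 = 3.093·20/2 = 30.930000
base radius r_b = r_p·cos α = 30.930000·cos 21.908° = 28.696364
roll angle φ = 1.724° = 0.03008948 rad
x = r_b·(cos φ + φ·sin φ) = 28.709352
y = r_b·(sin φ − φ·cos φ) = 0.000261

x=28.709352 y=0.000261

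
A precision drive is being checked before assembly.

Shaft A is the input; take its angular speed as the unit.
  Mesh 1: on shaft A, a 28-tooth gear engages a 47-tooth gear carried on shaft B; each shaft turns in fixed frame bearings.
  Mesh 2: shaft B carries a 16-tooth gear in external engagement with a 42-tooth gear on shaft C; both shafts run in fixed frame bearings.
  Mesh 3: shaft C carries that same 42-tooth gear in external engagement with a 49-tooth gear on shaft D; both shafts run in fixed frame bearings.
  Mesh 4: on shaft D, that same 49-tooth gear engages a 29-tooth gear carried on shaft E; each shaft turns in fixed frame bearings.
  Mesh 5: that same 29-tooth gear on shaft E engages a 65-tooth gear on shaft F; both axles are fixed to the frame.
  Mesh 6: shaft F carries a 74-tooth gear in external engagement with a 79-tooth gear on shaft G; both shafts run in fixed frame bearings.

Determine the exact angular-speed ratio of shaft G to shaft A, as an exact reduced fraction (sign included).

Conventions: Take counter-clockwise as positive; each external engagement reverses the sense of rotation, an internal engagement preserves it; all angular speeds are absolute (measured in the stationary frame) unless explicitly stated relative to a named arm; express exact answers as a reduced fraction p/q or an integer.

33152/241345

class = fixed-axis compound train [6 meshes; 6 ratios multiply, 6 sense flips]
mesh 1 [28T→47T]: running ratio 28/47, sense −
mesh 2 [16T→42T]: running ratio 32/141, sense +
mesh 3 [42T→49T]: running ratio 64/329, sense −
mesh 4 [49T→29T]: running ratio 448/1363, sense +
mesh 5 [29T→65T]: running ratio 448/3055, sense −
mesh 6 [74T→79T]: running ratio 33152/241345, sense +
ω_out/ω_in = 33152/241345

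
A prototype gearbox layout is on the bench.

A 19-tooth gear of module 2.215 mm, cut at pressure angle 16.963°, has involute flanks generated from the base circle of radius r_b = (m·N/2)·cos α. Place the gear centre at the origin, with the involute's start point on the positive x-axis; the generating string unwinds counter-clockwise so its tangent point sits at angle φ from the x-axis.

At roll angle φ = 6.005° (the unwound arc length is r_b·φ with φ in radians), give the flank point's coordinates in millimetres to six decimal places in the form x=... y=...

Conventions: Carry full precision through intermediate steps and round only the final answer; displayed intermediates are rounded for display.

x=20.237251 y=0.007715

recognized (one wheel, involute flank): single-mesh tooth geometry, m = 2.215, N = 19
pitch radius r_p = m·N/2 = 2.215·19/2 = 21.042500
base radius r_b = r_p·cos α = 21.042500·cos 16.963° = 20.127012
roll angle φ = 6.005° = 0.10480702 rad
x = r_b·(cos φ + φ·sin φ) = 20.237251
y = r_b·(sin φ − φ·cos φ) = 0.007715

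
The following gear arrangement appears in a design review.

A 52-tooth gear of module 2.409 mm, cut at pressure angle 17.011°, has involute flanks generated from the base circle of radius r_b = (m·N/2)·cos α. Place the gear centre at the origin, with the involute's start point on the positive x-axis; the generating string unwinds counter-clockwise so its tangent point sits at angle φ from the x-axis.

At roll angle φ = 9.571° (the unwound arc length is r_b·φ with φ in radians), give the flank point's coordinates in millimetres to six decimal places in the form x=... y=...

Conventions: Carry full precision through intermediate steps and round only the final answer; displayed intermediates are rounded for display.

topology: single-mesh involute geometry — m = 2.409, N = 52
pitch radius r_p = m·N/2 = 2.409·52/2 = 62.634000
base radius r_b = r_p·cos α = 62.634000·cos 17.011° = 59.893675
roll angle φ = 9.571° = 0.16704546 rad
x = r_b·(cos φ + φ·sin φ) = 60.723497
y = r_b·(sin φ − φ·cos φ) = 0.092801

x=60.723497 y=0.092801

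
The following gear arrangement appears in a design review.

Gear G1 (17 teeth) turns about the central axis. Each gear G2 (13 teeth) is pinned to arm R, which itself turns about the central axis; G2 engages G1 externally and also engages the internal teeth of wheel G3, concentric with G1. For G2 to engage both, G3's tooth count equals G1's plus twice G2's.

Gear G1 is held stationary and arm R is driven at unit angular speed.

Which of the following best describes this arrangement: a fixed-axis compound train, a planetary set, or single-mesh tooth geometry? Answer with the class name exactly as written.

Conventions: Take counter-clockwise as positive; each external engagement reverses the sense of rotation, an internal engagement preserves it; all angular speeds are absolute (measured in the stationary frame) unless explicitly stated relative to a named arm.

planetary set

topology: planetary set — G1 17T / G2 13T / G3 43T, arm = carrier (Willis)
classification: planetary set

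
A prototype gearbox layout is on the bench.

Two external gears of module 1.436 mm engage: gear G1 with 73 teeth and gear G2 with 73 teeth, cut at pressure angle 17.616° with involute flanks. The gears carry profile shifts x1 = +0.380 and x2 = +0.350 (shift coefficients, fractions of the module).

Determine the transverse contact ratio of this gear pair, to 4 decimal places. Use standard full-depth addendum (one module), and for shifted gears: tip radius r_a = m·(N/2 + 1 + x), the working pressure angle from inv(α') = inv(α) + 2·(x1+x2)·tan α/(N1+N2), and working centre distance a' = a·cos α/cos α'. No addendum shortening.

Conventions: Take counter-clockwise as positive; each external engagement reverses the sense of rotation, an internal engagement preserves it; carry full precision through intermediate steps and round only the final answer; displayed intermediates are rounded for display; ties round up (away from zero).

1.8707

recognized (one external pair, fixed centres): single-mesh tooth geometry, m = 1.436, N1 = 73, N2 = 73
base radii: r_b1 = 49.956108, r_b2 = 49.956108
tip radii: r_a1 = 54.395680, r_a2 = 54.352600
inv(α') = inv(17.616°) + 2·(+0.380+0.350)·tan α/(73+73) = 0.01324413  ⇒  α' = 19.25205°
a' = a·cos α / cos α' = 104.8280·cos 17.616°/cos 19.25205° = 105.830557
action lengths: √(r_a1²−r_b1²) = 21.523877, √(r_a2²−r_b2²) = 21.414771
base pitch p_b = π·m·cos α = 4.299774
CR = (21.523877 + 21.414771 − 105.830557·sin 19.25205°)/4.299774 = 1.870731
contact ratio ≈ 1.8707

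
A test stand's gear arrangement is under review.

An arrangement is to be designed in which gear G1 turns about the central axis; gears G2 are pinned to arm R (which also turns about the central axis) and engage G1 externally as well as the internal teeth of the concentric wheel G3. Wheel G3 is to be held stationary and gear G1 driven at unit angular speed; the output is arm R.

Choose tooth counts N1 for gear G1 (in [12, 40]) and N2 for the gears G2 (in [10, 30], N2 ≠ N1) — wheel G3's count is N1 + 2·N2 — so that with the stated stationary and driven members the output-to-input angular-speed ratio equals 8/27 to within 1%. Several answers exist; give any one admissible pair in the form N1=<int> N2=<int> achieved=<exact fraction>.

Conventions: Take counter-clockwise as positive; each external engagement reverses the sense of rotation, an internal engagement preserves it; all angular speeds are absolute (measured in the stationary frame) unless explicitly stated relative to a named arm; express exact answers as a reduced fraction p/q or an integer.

planetary set to be sized for 8/27 (Willis relation)
Willis with ω_ring = 0: ω_arm/ω_sun = N1/(N1+N3); set equal to 8/27  ⇒  N3/N1 = 1/(8/27) − 1 = 19/8
N3 = N1 + 2·N2  ⇒  N2/N1 = (N3/N1 − 1)/2 = (19/8 − 1)/2 = 11/16
smallest multiple with N1 ≥ 12 and N2 ≥ 10: k = 1  ⇒  N1 = 1·16 = 16, N2 = 1·11 = 11 (N1 ≤ 40, N2 ≤ 30, N2 ≠ N1 ✓), N3 = 16 + 2·11 = 38
check: N1/(N1+N3) with N1 = 16, N3 = 38 gives 8/27; |achieved − target| = 0 ≤ 2/675 ✓

N1=16 N2=11 achieved=8/27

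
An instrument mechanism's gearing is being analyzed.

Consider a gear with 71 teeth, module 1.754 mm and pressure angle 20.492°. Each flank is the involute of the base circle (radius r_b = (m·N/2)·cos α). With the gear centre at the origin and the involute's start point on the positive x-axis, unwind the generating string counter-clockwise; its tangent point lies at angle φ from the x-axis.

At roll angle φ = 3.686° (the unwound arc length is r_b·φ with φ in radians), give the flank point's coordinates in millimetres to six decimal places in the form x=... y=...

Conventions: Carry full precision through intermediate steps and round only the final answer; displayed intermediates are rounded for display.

topology: single-mesh involute geometry — m = 1.754, N = 71
pitch radius r_p = m·N/2 = 1.754·71/2 = 62.267000
base radius r_b = r_p·cos α = 62.267000·cos 20.492° = 58.326811
roll angle φ = 3.686° = 0.06433284 rad
x = r_b·(cos φ + φ·sin φ) = 58.447386
y = r_b·(sin φ − φ·cos φ) = 0.005174

x=58.447386 y=0.005174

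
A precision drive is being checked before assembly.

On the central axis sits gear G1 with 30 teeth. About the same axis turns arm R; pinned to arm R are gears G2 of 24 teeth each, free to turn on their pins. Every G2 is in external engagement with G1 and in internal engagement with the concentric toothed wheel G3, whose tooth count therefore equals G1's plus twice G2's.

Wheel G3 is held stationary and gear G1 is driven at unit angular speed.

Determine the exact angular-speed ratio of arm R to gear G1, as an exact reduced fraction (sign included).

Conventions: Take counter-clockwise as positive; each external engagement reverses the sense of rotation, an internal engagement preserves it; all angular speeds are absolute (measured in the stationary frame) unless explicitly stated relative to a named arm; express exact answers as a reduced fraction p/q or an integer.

recognized (axles ride arm R): planetary set, 30/24/78 teeth
ring teeth: 30 + 2·24 = 78
30(ω_sun−ω_arm) = −78(ω_ring−ω_arm),  ω_ring = 0, ω_sun = 1
30(1−ω_arm) = −78(0−ω_arm)  ⇒  108·ω_arm = 30  ⇒  ω_arm = 5/18
ω_out/ω_in = 5/18

5/18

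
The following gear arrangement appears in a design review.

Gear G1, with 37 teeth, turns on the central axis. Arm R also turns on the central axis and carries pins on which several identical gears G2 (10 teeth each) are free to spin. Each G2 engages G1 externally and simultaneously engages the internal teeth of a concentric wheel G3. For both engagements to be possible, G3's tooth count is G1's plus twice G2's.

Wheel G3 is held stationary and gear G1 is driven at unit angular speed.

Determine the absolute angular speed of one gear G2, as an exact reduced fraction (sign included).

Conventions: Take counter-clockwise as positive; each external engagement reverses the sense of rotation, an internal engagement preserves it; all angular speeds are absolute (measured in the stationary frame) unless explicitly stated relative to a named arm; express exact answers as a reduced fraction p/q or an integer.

-37/20

planetary set (37T centre, 10T on arm, 57T internal) — Willis relation
ring teeth: 37 + 2·10 = 57
37(ω_sun−ω_arm) = −57(ω_ring−ω_arm),  ω_ring = 0, ω_sun = 1
37(1−ω_arm) = −57(0−ω_arm)  ⇒  94·ω_arm = 37  ⇒  ω_arm = 37/94
sun–planet mesh: 37·(1−37/94) = −10·(ω_p−ω_arm)  ⇒  ω_p−ω_arm = -2109/940
ω_p = 37/94 − 2109/940 = -37/20
exact speed ratio = -37/20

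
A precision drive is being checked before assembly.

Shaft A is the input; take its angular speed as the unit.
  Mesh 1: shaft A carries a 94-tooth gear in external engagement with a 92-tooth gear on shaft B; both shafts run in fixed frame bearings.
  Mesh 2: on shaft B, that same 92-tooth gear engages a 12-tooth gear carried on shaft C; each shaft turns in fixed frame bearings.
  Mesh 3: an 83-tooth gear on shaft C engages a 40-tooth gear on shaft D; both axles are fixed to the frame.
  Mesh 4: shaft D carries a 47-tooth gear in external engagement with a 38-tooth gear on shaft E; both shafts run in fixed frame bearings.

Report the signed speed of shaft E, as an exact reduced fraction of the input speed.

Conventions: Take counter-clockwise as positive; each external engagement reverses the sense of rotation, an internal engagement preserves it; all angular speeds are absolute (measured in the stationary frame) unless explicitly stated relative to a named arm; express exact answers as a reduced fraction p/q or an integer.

4-mesh fixed-axis compound train (all bearings frame-fixed)
mesh 1 [94T→92T]: |ω|/ω_in = 1×94/92 = 47/46, sense flips to −
mesh 2 [92T→12T]: |ω|/ω_in = (47/46)×92/12 = 47/6, sense flips to +
mesh 3 [83T→40T]: |ω|/ω_in = (47/6)×83/40 = 3901/240, sense flips to −
mesh 4 [47T→38T]: |ω|/ω_in = (3901/240)×47/38 = 183347/9120, sense flips to +
signed output speed (× input speed) = 183347/9120

183347/9120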